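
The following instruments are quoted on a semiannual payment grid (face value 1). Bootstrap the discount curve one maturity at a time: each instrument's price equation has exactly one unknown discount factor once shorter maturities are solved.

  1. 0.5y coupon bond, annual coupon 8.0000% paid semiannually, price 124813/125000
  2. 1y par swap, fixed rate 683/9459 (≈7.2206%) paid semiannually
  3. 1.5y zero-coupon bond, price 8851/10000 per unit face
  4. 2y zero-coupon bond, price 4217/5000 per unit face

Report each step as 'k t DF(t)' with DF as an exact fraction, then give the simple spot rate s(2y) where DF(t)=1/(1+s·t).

1 1/2 9601/10000
2 1 9317/10000
3 3/2 8851/10000
4 2 4217/5000
s(2y) = (1/(4217/5000) − 1)/(2) = 783/8434 ≈ 9.2839%

step 1 [0.5y] bond c/2=1/25: DF=(124813/125000 − 1/25·(0))/(1+1/25) = 9601/10000 ≈ 0.960100
step 2 [1y] swap r/2=683/18918: DF=(1 − 683/18918·(0.960100))/(1+683/18918) = 9317/10000 ≈ 0.931700
step 3 [1.5y] zero: DF = P = 8851/10000 ≈ 0.885100
step 4 [2y] zero: DF = P = 4217/5000 ≈ 0.843400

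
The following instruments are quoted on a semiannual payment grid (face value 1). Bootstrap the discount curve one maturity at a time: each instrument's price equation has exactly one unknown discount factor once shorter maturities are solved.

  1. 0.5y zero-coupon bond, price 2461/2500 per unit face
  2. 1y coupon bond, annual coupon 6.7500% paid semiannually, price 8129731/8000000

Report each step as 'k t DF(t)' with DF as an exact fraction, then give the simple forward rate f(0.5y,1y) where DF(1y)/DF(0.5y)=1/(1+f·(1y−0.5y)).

1 1/2 2461/2500
2 1 9509/10000
f(0.5y,1y) = ((2461/2500)/(9509/10000) − 1)/(1/2) = 670/9509 ≈ 7.0460%

step 1 [0.5y] zero: DF = P = 2461/2500 ≈ 0.984400
step 2 [1y] bond c/2=27/800: DF=(8129731/8000000 − 27/800·(0.984400))/(1+27/800) = 9509/10000 ≈ 0.950900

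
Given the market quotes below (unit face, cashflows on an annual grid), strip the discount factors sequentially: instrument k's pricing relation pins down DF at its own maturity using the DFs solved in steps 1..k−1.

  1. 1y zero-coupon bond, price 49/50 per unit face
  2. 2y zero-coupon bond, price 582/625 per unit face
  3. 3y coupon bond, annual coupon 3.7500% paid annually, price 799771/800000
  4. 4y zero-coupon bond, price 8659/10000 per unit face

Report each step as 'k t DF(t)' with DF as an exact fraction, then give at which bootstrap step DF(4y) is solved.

step 1 [1y] zero: DF = P = 49/50 ≈ 0.980000
step 2 [2y] zero: DF = P = 582/625 ≈ 0.931200
step 3 [3y] bond c/1=3/80: DF=(799771/800000 − 3/80·(0.980000+0.931200))/(1+3/80) = 1789/2000 ≈ 0.894500
step 4 [4y] zero: DF = P = 8659/10000 ≈ 0.865900

1 1 49/50
2 2 582/625
3 3 1789/2000
4 4 8659/10000
DF(4y) is solved at step 4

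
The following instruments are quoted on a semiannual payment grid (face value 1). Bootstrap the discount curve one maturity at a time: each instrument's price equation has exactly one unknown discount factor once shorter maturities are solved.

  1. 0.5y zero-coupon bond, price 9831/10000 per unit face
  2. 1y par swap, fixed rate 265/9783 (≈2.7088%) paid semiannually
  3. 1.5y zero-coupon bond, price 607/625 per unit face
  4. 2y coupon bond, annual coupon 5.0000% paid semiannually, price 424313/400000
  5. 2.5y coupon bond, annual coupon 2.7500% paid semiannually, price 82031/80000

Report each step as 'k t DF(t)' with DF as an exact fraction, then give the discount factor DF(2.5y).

step 1 [0.5y] zero: DF = P = 9831/10000 ≈ 0.983100
step 2 [1y] swap r/2=265/19566: DF=(1 − 265/19566·(0.983100))/(1+265/19566) = 1947/2000 ≈ 0.973500
step 3 [1.5y] zero: DF = P = 607/625 ≈ 0.971200
step 4 [2y] bond c/2=1/40: DF=(424313/400000 − 1/40·(0.983100+0.973500+0.971200))/(1+1/40) = 1927/2000 ≈ 0.963500
step 5 [2.5y] bond c/2=11/800: DF=(82031/80000 − 11/800·(0.983100+0.973500+0.971200+0.963500))/(1+11/800) = 9587/10000 ≈ 0.958700

1 1/2 9831/10000
2 1 1947/2000
3 3/2 607/625
4 2 1927/2000
5 5/2 9587/10000
DF(2.5y) = 9587/10000 ≈ 0.958700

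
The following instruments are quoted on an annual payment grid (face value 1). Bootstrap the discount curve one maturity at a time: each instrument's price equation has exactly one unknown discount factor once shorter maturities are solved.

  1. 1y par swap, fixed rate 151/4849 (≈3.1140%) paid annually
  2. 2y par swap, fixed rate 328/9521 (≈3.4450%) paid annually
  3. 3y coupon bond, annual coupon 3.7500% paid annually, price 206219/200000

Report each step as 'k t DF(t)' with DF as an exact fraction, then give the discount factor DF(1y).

1 1 4849/5000
2 2 584/625
3 3 37/40
DF(1y) = 4849/5000 ≈ 0.969800

step 1 [1y] swap r/1=151/4849: DF=(1 − 151/4849·(0))/(1+151/4849) = 4849/5000 ≈ 0.969800
step 2 [2y] swap r/1=328/9521: DF=(1 − 328/9521·(0.969800))/(1+328/9521) = 584/625 ≈ 0.934400
step 3 [3y] bond c/1=3/80: DF=(206219/200000 − 3/80·(0.969800+0.934400))/(1+3/80) = 37/40 ≈ 0.925000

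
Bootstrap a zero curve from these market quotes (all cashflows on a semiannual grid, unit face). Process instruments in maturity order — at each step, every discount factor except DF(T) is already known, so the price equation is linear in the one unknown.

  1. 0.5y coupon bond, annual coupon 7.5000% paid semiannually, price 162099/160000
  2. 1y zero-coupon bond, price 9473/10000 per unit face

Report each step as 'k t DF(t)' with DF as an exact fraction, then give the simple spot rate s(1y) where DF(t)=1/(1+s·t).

1 1/2 1953/2000
2 1 9473/10000
s(1y) = (1/(9473/10000) − 1)/(1) = 527/9473 ≈ 5.5632%

step 1 [0.5y] bond c/2=3/80: DF=(162099/160000 − 3/80·(0))/(1+3/80) = 1953/2000 ≈ 0.976500
step 2 [1y] zero: DF = P = 9473/10000 ≈ 0.947300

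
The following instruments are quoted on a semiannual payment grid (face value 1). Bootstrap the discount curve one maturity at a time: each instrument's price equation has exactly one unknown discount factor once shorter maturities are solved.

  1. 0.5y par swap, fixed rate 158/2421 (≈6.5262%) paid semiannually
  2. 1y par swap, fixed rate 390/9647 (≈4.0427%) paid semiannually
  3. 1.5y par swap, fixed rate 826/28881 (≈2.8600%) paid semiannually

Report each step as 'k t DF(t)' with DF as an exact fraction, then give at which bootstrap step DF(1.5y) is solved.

step 1 [0.5y] swap r/2=79/2421: DF=(1 − 79/2421·(0))/(1+79/2421) = 2421/2500 ≈ 0.968400
step 2 [1y] swap r/2=195/9647: DF=(1 − 195/9647·(0.968400))/(1+195/9647) = 961/1000 ≈ 0.961000
step 3 [1.5y] swap r/2=413/28881: DF=(1 − 413/28881·(0.968400+0.961000))/(1+413/28881) = 9587/10000 ≈ 0.958700

1 1/2 2421/2500
2 1 961/1000
3 3/2 9587/10000
DF(1.5y) is solved at step 3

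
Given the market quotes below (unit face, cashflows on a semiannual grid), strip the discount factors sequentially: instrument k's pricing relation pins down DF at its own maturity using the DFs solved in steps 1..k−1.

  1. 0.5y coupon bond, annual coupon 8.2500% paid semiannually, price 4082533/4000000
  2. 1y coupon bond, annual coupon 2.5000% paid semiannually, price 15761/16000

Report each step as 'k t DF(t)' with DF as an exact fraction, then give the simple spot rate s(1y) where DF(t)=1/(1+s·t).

step 1 [0.5y] bond c/2=33/800: DF=(4082533/4000000 − 33/800·(0))/(1+33/800) = 4901/5000 ≈ 0.980200
step 2 [1y] bond c/2=1/80: DF=(15761/16000 − 1/80·(0.980200))/(1+1/80) = 1201/1250 ≈ 0.960800

1 1/2 4901/5000
2 1 1201/1250
s(1y) = (1/(1201/1250) − 1)/(1) = 49/1201 ≈ 4.0799%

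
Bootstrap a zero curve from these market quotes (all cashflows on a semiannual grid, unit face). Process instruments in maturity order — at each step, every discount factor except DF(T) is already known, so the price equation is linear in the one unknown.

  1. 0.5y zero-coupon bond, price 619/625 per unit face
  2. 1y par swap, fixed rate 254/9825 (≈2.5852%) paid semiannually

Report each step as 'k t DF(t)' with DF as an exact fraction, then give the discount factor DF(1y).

1 1/2 619/625
2 1 4873/5000
DF(1y) = 4873/5000 ≈ 0.974600

step 1 [0.5y] zero: DF = P = 619/625 ≈ 0.990400
step 2 [1y] swap r/2=127/9825: DF=(1 − 127/9825·(0.990400))/(1+127/9825) = 4873/5000 ≈ 0.974600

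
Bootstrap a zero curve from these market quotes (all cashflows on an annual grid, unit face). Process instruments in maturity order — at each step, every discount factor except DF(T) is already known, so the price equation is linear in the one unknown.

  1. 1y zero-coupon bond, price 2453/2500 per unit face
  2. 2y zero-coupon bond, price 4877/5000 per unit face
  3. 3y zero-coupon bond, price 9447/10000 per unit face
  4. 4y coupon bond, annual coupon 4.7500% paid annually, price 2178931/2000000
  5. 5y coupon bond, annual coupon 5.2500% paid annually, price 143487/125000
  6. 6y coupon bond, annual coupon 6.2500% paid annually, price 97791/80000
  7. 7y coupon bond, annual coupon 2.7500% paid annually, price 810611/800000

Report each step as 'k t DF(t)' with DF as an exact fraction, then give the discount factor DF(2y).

1 1 2453/2500
2 2 4877/5000
3 3 9447/10000
4 4 1817/2000
5 5 4503/5000
6 6 4367/5000
7 7 8367/10000
DF(2y) = 4877/5000 ≈ 0.975400

step 1 [1y] zero: DF = P = 2453/2500 ≈ 0.981200
step 2 [2y] zero: DF = P = 4877/5000 ≈ 0.975400
step 3 [3y] zero: DF = P = 9447/10000 ≈ 0.944700
step 4 [4y] bond c/1=19/400: DF=(2178931/2000000 − 19/400·(0.981200+0.975400+0.944700))/(1+19/400) = 1817/2000 ≈ 0.908500
step 5 [5y] bond c/1=21/400: DF=(143487/125000 − 21/400·(0.981200+0.975400+0.944700+0.908500))/(1+21/400) = 4503/5000 ≈ 0.900600
step 6 [6y] bond c/1=1/16: DF=(97791/80000 − 1/16·(0.981200+0.975400+0.944700+0.908500+0.900600))/(1+1/16) = 4367/5000 ≈ 0.873400
step 7 [7y] bond c/1=11/400: DF=(810611/800000 − 11/400·(0.981200+0.975400+0.944700+0.908500+0.900600+0.873400))/(1+11/400) = 8367/10000 ≈ 0.836700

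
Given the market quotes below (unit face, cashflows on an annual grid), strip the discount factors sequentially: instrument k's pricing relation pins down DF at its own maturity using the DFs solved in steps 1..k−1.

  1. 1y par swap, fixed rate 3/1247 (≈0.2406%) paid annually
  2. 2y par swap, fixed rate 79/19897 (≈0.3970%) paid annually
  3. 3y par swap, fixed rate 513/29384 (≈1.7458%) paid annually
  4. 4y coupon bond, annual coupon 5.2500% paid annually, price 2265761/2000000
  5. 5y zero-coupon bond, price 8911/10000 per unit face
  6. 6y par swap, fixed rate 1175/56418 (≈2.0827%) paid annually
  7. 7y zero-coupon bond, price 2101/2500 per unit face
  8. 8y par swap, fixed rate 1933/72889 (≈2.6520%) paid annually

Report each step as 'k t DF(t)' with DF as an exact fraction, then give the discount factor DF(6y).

1 1 1247/1250
2 2 9921/10000
3 3 9487/10000
4 4 4649/5000
5 5 8911/10000
6 6 353/400
7 7 2101/2500
8 8 8067/10000
DF(6y) = 353/400 ≈ 0.882500

step 1 [1y] swap r/1=3/1247: DF=(1 − 3/1247·(0))/(1+3/1247) = 1247/1250 ≈ 0.997600
step 2 [2y] swap r/1=79/19897: DF=(1 − 79/19897·(0.997600))/(1+79/19897) = 9921/10000 ≈ 0.992100
step 3 [3y] swap r/1=513/29384: DF=(1 − 513/29384·(0.997600+0.992100))/(1+513/29384) = 9487/10000 ≈ 0.948700
step 4 [4y] bond c/1=21/400: DF=(2265761/2000000 − 21/400·(0.997600+0.992100+0.948700))/(1+21/400) = 4649/5000 ≈ 0.929800
step 5 [5y] zero: DF = P = 8911/10000 ≈ 0.891100
step 6 [6y] swap r/1=1175/56418: DF=(1 − 1175/56418·(0.997600+0.992100+0.948700+0.929800+0.891100))/(1+1175/56418) = 353/400 ≈ 0.882500
step 7 [7y] zero: DF = P = 2101/2500 ≈ 0.840400
step 8 [8y] swap r/1=1933/72889: DF=(1 − 1933/72889·(0.997600+0.992100+0.948700+0.929800+0.891100+0.882500+0.840400))/(1+1933/72889) = 8067/10000 ≈ 0.806700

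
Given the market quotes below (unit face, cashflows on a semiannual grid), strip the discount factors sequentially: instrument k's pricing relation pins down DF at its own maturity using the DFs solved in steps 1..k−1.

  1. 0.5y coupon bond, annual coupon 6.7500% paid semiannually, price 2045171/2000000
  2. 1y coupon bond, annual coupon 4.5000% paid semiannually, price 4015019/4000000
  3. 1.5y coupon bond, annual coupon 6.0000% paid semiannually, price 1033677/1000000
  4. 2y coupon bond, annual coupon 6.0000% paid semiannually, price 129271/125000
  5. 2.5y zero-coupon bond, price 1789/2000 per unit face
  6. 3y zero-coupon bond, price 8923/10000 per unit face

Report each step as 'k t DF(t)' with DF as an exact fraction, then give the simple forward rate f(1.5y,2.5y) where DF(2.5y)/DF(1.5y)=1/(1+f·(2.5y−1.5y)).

step 1 [0.5y] bond c/2=27/800: DF=(2045171/2000000 − 27/800·(0))/(1+27/800) = 2473/2500 ≈ 0.989200
step 2 [1y] bond c/2=9/400: DF=(4015019/4000000 − 9/400·(0.989200))/(1+9/400) = 9599/10000 ≈ 0.959900
step 3 [1.5y] bond c/2=3/100: DF=(1033677/1000000 − 3/100·(0.989200+0.959900))/(1+3/100) = 2367/2500 ≈ 0.946800
step 4 [2y] bond c/2=3/100: DF=(129271/125000 − 3/100·(0.989200+0.959900+0.946800))/(1+3/100) = 9197/10000 ≈ 0.919700
step 5 [2.5y] zero: DF = P = 1789/2000 ≈ 0.894500
step 6 [3y] zero: DF = P = 8923/10000 ≈ 0.892300

1 1/2 2473/2500
2 1 9599/10000
3 3/2 2367/2500
4 2 9197/10000
5 5/2 1789/2000
6 3 8923/10000
f(1.5y,2.5y) = ((2367/2500)/(1789/2000) − 1)/(1) = 523/8945 ≈ 5.8468%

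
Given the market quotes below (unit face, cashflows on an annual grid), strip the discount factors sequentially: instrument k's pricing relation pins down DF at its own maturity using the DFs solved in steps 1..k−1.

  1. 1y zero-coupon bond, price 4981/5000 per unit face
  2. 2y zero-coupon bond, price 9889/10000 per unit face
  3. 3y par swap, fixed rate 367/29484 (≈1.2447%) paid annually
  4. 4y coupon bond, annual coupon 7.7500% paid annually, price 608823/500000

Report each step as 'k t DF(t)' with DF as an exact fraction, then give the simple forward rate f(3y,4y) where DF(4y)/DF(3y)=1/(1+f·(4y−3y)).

1 1 4981/5000
2 2 9889/10000
3 3 9633/10000
4 4 459/500
f(3y,4y) = ((9633/10000)/(459/500) − 1)/(1) = 151/3060 ≈ 4.9346%

step 1 [1y] zero: DF = P = 4981/5000 ≈ 0.996200
step 2 [2y] zero: DF = P = 9889/10000 ≈ 0.988900
step 3 [3y] swap r/1=367/29484: DF=(1 − 367/29484·(0.996200+0.988900))/(1+367/29484) = 9633/10000 ≈ 0.963300
step 4 [4y] bond c/1=31/400: DF=(608823/500000 − 31/400·(0.996200+0.988900+0.963300))/(1+31/400) = 459/500 ≈ 0.918000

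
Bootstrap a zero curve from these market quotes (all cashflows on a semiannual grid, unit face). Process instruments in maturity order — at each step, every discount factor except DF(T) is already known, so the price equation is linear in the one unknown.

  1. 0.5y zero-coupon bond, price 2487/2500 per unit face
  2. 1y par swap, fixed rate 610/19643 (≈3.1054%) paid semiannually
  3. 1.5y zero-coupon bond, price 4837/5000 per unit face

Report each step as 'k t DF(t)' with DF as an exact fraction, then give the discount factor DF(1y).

step 1 [0.5y] zero: DF = P = 2487/2500 ≈ 0.994800
step 2 [1y] swap r/2=305/19643: DF=(1 − 305/19643·(0.994800))/(1+305/19643) = 1939/2000 ≈ 0.969500
step 3 [1.5y] zero: DF = P = 4837/5000 ≈ 0.967400

1 1/2 2487/2500
2 1 1939/2000
3 3/2 4837/5000
DF(1y) = 1939/2000 ≈ 0.969500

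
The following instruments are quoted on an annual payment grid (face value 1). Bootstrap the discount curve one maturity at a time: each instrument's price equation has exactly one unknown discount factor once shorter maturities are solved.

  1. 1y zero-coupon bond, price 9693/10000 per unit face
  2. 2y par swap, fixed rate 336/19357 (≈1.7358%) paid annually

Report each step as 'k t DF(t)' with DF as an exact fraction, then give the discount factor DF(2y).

1 1 9693/10000
2 2 604/625
DF(2y) = 604/625 ≈ 0.966400

step 1 [1y] zero: DF = P = 9693/10000 ≈ 0.969300
step 2 [2y] swap r/1=336/19357: DF=(1 − 336/19357·(0.969300))/(1+336/19357) = 604/625 ≈ 0.966400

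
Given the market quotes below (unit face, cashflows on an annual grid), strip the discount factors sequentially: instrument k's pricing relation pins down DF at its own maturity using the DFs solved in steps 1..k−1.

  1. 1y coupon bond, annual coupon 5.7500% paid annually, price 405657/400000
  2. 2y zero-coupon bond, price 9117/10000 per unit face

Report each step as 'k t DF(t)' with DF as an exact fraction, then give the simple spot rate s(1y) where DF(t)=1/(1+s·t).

step 1 [1y] bond c/1=23/400: DF=(405657/400000 − 23/400·(0))/(1+23/400) = 959/1000 ≈ 0.959000
step 2 [2y] zero: DF = P = 9117/10000 ≈ 0.911700

1 1 959/1000
2 2 9117/10000
s(1y) = (1/(959/1000) − 1)/(1) = 41/959 ≈ 4.2753%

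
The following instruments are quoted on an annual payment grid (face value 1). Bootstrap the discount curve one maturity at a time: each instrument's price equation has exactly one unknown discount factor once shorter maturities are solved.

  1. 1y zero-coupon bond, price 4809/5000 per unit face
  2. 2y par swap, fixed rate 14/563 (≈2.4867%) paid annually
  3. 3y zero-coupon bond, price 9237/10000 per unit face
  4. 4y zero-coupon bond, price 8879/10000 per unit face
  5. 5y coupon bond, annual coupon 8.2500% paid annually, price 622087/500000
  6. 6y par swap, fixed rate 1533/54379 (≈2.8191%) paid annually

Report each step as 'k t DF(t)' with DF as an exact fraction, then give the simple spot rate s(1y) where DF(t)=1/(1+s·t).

step 1 [1y] zero: DF = P = 4809/5000 ≈ 0.961800
step 2 [2y] swap r/1=14/563: DF=(1 − 14/563·(0.961800))/(1+14/563) = 2381/2500 ≈ 0.952400
step 3 [3y] zero: DF = P = 9237/10000 ≈ 0.923700
step 4 [4y] zero: DF = P = 8879/10000 ≈ 0.887900
step 5 [5y] bond c/1=33/400: DF=(622087/500000 − 33/400·(0.961800+0.952400+0.923700+0.887900))/(1+33/400) = 4327/5000 ≈ 0.865400
step 6 [6y] swap r/1=1533/54379: DF=(1 − 1533/54379·(0.961800+0.952400+0.923700+0.887900+0.865400))/(1+1533/54379) = 8467/10000 ≈ 0.846700

1 1 4809/5000
2 2 2381/2500
3 3 9237/10000
4 4 8879/10000
5 5 4327/5000
6 6 8467/10000
s(1y) = (1/(4809/5000) − 1)/(1) = 191/4809 ≈ 3.9717%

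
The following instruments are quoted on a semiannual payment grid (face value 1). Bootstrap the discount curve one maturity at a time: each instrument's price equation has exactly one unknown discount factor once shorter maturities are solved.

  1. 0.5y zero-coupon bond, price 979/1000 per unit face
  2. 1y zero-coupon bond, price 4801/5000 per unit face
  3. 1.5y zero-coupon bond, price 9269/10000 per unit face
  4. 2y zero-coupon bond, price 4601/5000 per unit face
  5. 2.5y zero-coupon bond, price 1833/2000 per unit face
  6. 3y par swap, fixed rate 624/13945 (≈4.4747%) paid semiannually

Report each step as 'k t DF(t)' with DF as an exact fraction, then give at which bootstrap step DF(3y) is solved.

step 1 [0.5y] zero: DF = P = 979/1000 ≈ 0.979000
step 2 [1y] zero: DF = P = 4801/5000 ≈ 0.960200
step 3 [1.5y] zero: DF = P = 9269/10000 ≈ 0.926900
step 4 [2y] zero: DF = P = 4601/5000 ≈ 0.920200
step 5 [2.5y] zero: DF = P = 1833/2000 ≈ 0.916500
step 6 [3y] swap r/2=312/13945: DF=(1 − 312/13945·(0.979000+0.960200+0.926900+0.920200+0.916500))/(1+312/13945) = 547/625 ≈ 0.875200

1 1/2 979/1000
2 1 4801/5000
3 3/2 9269/10000
4 2 4601/5000
5 5/2 1833/2000
6 3 547/625
DF(3y) is solved at step 6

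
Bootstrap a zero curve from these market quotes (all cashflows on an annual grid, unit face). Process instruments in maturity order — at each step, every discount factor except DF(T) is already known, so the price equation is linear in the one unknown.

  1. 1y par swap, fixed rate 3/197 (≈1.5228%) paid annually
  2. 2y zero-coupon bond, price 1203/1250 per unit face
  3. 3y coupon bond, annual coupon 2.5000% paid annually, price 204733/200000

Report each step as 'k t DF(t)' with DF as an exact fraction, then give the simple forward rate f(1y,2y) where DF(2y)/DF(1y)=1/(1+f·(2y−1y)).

step 1 [1y] swap r/1=3/197: DF=(1 − 3/197·(0))/(1+3/197) = 197/200 ≈ 0.985000
step 2 [2y] zero: DF = P = 1203/1250 ≈ 0.962400
step 3 [3y] bond c/1=1/40: DF=(204733/200000 − 1/40·(0.985000+0.962400))/(1+1/40) = 1189/1250 ≈ 0.951200

1 1 197/200
2 2 1203/1250
3 3 1189/1250
f(1y,2y) = ((197/200)/(1203/1250) − 1)/(1) = 113/4812 ≈ 2.3483%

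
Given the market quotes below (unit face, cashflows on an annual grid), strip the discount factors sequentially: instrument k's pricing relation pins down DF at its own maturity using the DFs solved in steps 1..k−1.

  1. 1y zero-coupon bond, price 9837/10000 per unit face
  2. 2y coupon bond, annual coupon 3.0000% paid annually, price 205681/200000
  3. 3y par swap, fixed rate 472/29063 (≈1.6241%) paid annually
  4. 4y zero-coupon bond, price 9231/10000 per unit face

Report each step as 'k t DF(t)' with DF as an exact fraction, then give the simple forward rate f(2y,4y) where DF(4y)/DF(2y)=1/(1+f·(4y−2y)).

1 1 9837/10000
2 2 4849/5000
3 3 1191/1250
4 4 9231/10000
f(2y,4y) = ((4849/5000)/(9231/10000) − 1)/(2) = 467/18462 ≈ 2.5295%

step 1 [1y] zero: DF = P = 9837/10000 ≈ 0.983700
step 2 [2y] bond c/1=3/100: DF=(205681/200000 − 3/100·(0.983700))/(1+3/100) = 4849/5000 ≈ 0.969800
step 3 [3y] swap r/1=472/29063: DF=(1 − 472/29063·(0.983700+0.969800))/(1+472/29063) = 1191/1250 ≈ 0.952800
step 4 [4y] zero: DF = P = 9231/10000 ≈ 0.923100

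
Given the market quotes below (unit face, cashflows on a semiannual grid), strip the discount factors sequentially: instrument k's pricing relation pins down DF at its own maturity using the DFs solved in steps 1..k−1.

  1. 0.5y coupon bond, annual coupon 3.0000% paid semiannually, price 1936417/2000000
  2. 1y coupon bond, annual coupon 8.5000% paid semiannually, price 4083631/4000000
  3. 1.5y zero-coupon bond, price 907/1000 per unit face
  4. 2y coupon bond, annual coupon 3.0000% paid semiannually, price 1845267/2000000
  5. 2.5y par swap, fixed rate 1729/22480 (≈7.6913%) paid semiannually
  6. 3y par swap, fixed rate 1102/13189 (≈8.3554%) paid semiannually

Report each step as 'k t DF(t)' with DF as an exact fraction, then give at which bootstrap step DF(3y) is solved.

step 1 [0.5y] bond c/2=3/200: DF=(1936417/2000000 − 3/200·(0))/(1+3/200) = 9539/10000 ≈ 0.953900
step 2 [1y] bond c/2=17/400: DF=(4083631/4000000 − 17/400·(0.953900))/(1+17/400) = 2351/2500 ≈ 0.940400
step 3 [1.5y] zero: DF = P = 907/1000 ≈ 0.907000
step 4 [2y] bond c/2=3/200: DF=(1845267/2000000 − 3/200·(0.953900+0.940400+0.907000))/(1+3/200) = 2169/2500 ≈ 0.867600
step 5 [2.5y] swap r/2=1729/44960: DF=(1 − 1729/44960·(0.953900+0.940400+0.907000+0.867600))/(1+1729/44960) = 8271/10000 ≈ 0.827100
step 6 [3y] swap r/2=551/13189: DF=(1 − 551/13189·(0.953900+0.940400+0.907000+0.867600+0.827100))/(1+551/13189) = 1949/2500 ≈ 0.779600

1 1/2 9539/10000
2 1 2351/2500
3 3/2 907/1000
4 2 2169/2500
5 5/2 8271/10000
6 3 1949/2500
DF(3y) is solved at step 6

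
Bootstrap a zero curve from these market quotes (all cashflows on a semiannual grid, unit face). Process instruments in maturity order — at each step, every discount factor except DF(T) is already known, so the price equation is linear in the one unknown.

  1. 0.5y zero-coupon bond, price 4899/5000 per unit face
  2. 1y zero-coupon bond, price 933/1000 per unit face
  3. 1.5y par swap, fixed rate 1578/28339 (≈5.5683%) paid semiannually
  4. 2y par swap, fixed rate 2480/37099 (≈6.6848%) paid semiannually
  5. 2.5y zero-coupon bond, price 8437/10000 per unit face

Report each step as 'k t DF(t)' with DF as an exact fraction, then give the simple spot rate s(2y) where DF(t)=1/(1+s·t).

step 1 [0.5y] zero: DF = P = 4899/5000 ≈ 0.979800
step 2 [1y] zero: DF = P = 933/1000 ≈ 0.933000
step 3 [1.5y] swap r/2=789/28339: DF=(1 − 789/28339·(0.979800+0.933000))/(1+789/28339) = 9211/10000 ≈ 0.921100
step 4 [2y] swap r/2=1240/37099: DF=(1 − 1240/37099·(0.979800+0.933000+0.921100))/(1+1240/37099) = 219/250 ≈ 0.876000
step 5 [2.5y] zero: DF = P = 8437/10000 ≈ 0.843700

1 1/2 4899/5000
2 1 933/1000
3 3/2 9211/10000
4 2 219/250
5 5/2 8437/10000
s(2y) = (1/(219/250) − 1)/(2) = 31/438 ≈ 7.0776%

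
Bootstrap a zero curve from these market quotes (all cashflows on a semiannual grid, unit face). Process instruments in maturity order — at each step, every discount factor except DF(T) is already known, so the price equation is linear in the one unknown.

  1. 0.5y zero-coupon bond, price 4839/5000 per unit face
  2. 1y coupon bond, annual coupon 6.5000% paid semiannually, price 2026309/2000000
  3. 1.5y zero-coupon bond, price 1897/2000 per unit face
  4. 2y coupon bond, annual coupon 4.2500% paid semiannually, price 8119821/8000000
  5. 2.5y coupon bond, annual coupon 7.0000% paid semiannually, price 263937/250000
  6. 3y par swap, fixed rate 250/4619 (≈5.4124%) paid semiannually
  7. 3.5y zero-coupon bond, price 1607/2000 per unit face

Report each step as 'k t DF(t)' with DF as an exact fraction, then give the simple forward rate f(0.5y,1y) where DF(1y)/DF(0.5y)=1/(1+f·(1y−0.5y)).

1 1/2 4839/5000
2 1 2377/2500
3 3/2 1897/2000
4 2 4671/5000
5 5/2 1783/2000
6 3 17/20
7 7/2 1607/2000
f(0.5y,1y) = ((4839/5000)/(2377/2500) − 1)/(1/2) = 85/2377 ≈ 3.5759%

step 1 [0.5y] zero: DF = P = 4839/5000 ≈ 0.967800
step 2 [1y] bond c/2=13/400: DF=(2026309/2000000 − 13/400·(0.967800))/(1+13/400) = 2377/2500 ≈ 0.950800
step 3 [1.5y] zero: DF = P = 1897/2000 ≈ 0.948500
step 4 [2y] bond c/2=17/800: DF=(8119821/8000000 − 17/800·(0.967800+0.950800+0.948500))/(1+17/800) = 4671/5000 ≈ 0.934200
step 5 [2.5y] bond c/2=7/200: DF=(263937/250000 − 7/200·(0.967800+0.950800+0.948500+0.934200))/(1+7/200) = 1783/2000 ≈ 0.891500
step 6 [3y] swap r/2=125/4619: DF=(1 − 125/4619·(0.967800+0.950800+0.948500+0.934200+0.891500))/(1+125/4619) = 17/20 ≈ 0.850000
step 7 [3.5y] zero: DF = P = 1607/2000 ≈ 0.803500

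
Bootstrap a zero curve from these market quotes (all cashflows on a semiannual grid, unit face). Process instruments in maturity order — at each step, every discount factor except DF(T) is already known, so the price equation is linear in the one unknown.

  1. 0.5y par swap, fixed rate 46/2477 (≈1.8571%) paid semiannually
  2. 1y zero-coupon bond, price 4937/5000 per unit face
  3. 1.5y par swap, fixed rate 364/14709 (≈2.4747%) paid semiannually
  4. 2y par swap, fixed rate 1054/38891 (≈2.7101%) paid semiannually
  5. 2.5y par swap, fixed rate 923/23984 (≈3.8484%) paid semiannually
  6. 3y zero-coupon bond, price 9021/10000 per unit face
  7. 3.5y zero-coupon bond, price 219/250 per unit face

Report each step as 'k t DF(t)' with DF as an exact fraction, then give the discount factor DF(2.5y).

1 1/2 2477/2500
2 1 4937/5000
3 3/2 2409/2500
4 2 9473/10000
5 5/2 9077/10000
6 3 9021/10000
7 7/2 219/250
DF(2.5y) = 9077/10000 ≈ 0.907700

step 1 [0.5y] swap r/2=23/2477: DF=(1 − 23/2477·(0))/(1+23/2477) = 2477/2500 ≈ 0.990800
step 2 [1y] zero: DF = P = 4937/5000 ≈ 0.987400
step 3 [1.5y] swap r/2=182/14709: DF=(1 − 182/14709·(0.990800+0.987400))/(1+182/14709) = 2409/2500 ≈ 0.963600
step 4 [2y] swap r/2=527/38891: DF=(1 − 527/38891·(0.990800+0.987400+0.963600))/(1+527/38891) = 9473/10000 ≈ 0.947300
step 5 [2.5y] swap r/2=923/47968: DF=(1 − 923/47968·(0.990800+0.987400+0.963600+0.947300))/(1+923/47968) = 9077/10000 ≈ 0.907700
step 6 [3y] zero: DF = P = 9021/10000 ≈ 0.902100
step 7 [3.5y] zero: DF = P = 219/250 ≈ 0.876000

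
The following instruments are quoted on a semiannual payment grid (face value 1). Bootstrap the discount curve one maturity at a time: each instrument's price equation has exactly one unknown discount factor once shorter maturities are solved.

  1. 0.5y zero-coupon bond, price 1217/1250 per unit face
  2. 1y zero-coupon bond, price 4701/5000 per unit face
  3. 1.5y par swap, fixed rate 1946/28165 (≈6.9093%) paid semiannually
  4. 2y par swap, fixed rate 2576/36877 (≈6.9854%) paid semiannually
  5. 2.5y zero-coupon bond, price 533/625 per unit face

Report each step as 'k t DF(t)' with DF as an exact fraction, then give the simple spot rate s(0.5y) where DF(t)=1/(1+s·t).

1 1/2 1217/1250
2 1 4701/5000
3 3/2 9027/10000
4 2 1089/1250
5 5/2 533/625
s(0.5y) = (1/(1217/1250) − 1)/(1/2) = 66/1217 ≈ 5.4232%

step 1 [0.5y] zero: DF = P = 1217/1250 ≈ 0.973600
step 2 [1y] zero: DF = P = 4701/5000 ≈ 0.940200
step 3 [1.5y] swap r/2=973/28165: DF=(1 − 973/28165·(0.973600+0.940200))/(1+973/28165) = 9027/10000 ≈ 0.902700
step 4 [2y] swap r/2=1288/36877: DF=(1 − 1288/36877·(0.973600+0.940200+0.902700))/(1+1288/36877) = 1089/1250 ≈ 0.871200
step 5 [2.5y] zero: DF = P = 533/625 ≈ 0.852800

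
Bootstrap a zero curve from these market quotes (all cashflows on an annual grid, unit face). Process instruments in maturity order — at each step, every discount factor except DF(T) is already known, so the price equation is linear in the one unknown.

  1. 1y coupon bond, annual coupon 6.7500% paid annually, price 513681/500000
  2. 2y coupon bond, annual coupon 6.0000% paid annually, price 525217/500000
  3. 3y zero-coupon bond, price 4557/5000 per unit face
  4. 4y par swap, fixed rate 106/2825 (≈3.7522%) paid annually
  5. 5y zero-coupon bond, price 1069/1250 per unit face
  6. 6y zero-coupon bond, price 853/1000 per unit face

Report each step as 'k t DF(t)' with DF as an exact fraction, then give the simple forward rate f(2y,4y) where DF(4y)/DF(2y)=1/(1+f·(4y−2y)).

1 1 1203/1250
2 2 1873/2000
3 3 4557/5000
4 4 4311/5000
5 5 1069/1250
6 6 853/1000
f(2y,4y) = ((1873/2000)/(4311/5000) − 1)/(2) = 743/17244 ≈ 4.3087%

step 1 [1y] bond c/1=27/400: DF=(513681/500000 − 27/400·(0))/(1+27/400) = 1203/1250 ≈ 0.962400
step 2 [2y] bond c/1=3/50: DF=(525217/500000 − 3/50·(0.962400))/(1+3/50) = 1873/2000 ≈ 0.936500
step 3 [3y] zero: DF = P = 4557/5000 ≈ 0.911400
step 4 [4y] swap r/1=106/2825: DF=(1 − 106/2825·(0.962400+0.936500+0.911400))/(1+106/2825) = 4311/5000 ≈ 0.862200
step 5 [5y] zero: DF = P = 1069/1250 ≈ 0.855200
step 6 [6y] zero: DF = P = 853/1000 ≈ 0.853000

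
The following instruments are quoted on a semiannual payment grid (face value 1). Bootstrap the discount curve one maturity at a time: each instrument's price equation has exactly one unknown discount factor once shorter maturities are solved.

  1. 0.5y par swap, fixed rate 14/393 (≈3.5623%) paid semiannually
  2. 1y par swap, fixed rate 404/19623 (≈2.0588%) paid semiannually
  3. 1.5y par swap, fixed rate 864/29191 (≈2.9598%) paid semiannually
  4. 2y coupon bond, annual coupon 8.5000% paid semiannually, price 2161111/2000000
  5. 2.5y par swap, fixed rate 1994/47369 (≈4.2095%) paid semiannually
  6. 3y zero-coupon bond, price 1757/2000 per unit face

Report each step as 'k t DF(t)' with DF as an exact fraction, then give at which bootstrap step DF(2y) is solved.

1 1/2 393/400
2 1 4899/5000
3 3/2 598/625
4 2 367/400
5 5/2 9003/10000
6 3 1757/2000
DF(2y) is solved at step 4

step 1 [0.5y] swap r/2=7/393: DF=(1 − 7/393·(0))/(1+7/393) = 393/400 ≈ 0.982500
step 2 [1y] swap r/2=202/19623: DF=(1 − 202/19623·(0.982500))/(1+202/19623) = 4899/5000 ≈ 0.979800
step 3 [1.5y] swap r/2=432/29191: DF=(1 − 432/29191·(0.982500+0.979800))/(1+432/29191) = 598/625 ≈ 0.956800
step 4 [2y] bond c/2=17/400: DF=(2161111/2000000 − 17/400·(0.982500+0.979800+0.956800))/(1+17/400) = 367/400 ≈ 0.917500
step 5 [2.5y] swap r/2=997/47369: DF=(1 − 997/47369·(0.982500+0.979800+0.956800+0.917500))/(1+997/47369) = 9003/10000 ≈ 0.900300
step 6 [3y] zero: DF = P = 1757/2000 ≈ 0.878500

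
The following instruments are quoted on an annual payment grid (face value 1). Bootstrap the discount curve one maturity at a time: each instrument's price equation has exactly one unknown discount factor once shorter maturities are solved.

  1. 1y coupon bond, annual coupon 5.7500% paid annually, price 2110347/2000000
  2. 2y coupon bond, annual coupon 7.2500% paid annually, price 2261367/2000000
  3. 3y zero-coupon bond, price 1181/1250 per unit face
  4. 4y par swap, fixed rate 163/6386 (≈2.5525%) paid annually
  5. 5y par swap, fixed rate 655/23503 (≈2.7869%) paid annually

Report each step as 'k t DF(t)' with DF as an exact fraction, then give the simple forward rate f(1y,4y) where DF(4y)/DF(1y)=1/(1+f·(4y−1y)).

1 1 4989/5000
2 2 2467/2500
3 3 1181/1250
4 4 4511/5000
5 5 869/1000
f(1y,4y) = ((4989/5000)/(4511/5000) − 1)/(3) = 478/13533 ≈ 3.5321%

step 1 [1y] bond c/1=23/400: DF=(2110347/2000000 − 23/400·(0))/(1+23/400) = 4989/5000 ≈ 0.997800
step 2 [2y] bond c/1=29/400: DF=(2261367/2000000 − 29/400·(0.997800))/(1+29/400) = 2467/2500 ≈ 0.986800
step 3 [3y] zero: DF = P = 1181/1250 ≈ 0.944800
step 4 [4y] swap r/1=163/6386: DF=(1 − 163/6386·(0.997800+0.986800+0.944800))/(1+163/6386) = 4511/5000 ≈ 0.902200
step 5 [5y] swap r/1=655/23503: DF=(1 − 655/23503·(0.997800+0.986800+0.944800+0.902200))/(1+655/23503) = 869/1000 ≈ 0.869000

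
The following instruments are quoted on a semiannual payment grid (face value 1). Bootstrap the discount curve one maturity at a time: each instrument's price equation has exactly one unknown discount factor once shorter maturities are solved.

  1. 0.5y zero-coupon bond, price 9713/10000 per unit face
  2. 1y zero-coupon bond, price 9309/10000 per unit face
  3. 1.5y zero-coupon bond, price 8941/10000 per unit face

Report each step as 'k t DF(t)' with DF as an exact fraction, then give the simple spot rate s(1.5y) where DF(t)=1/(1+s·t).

1 1/2 9713/10000
2 1 9309/10000
3 3/2 8941/10000
s(1.5y) = (1/(8941/10000) − 1)/(3/2) = 706/8941 ≈ 7.8962%

step 1 [0.5y] zero: DF = P = 9713/10000 ≈ 0.971300
step 2 [1y] zero: DF = P = 9309/10000 ≈ 0.930900
step 3 [1.5y] zero: DF = P = 8941/10000 ≈ 0.894100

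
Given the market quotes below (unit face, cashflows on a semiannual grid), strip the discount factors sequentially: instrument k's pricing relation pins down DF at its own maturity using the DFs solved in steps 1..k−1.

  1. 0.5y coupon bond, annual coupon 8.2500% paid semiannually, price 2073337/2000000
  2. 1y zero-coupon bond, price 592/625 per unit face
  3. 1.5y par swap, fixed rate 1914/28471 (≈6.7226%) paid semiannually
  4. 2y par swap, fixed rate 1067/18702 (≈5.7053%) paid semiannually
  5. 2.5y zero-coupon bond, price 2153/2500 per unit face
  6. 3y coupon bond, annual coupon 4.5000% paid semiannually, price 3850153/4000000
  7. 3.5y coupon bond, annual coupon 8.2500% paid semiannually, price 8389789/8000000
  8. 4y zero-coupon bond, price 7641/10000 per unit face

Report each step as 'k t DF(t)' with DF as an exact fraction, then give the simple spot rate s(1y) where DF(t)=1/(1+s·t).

step 1 [0.5y] bond c/2=33/800: DF=(2073337/2000000 − 33/800·(0))/(1+33/800) = 2489/2500 ≈ 0.995600
step 2 [1y] zero: DF = P = 592/625 ≈ 0.947200
step 3 [1.5y] swap r/2=957/28471: DF=(1 − 957/28471·(0.995600+0.947200))/(1+957/28471) = 9043/10000 ≈ 0.904300
step 4 [2y] swap r/2=1067/37404: DF=(1 − 1067/37404·(0.995600+0.947200+0.904300))/(1+1067/37404) = 8933/10000 ≈ 0.893300
step 5 [2.5y] zero: DF = P = 2153/2500 ≈ 0.861200
step 6 [3y] bond c/2=9/400: DF=(3850153/4000000 − 9/400·(0.995600+0.947200+0.904300+0.893300+0.861200))/(1+9/400) = 8401/10000 ≈ 0.840100
step 7 [3.5y] bond c/2=33/800: DF=(8389789/8000000 − 33/800·(0.995600+0.947200+0.904300+0.893300+0.861200+0.840100))/(1+33/800) = 1979/2500 ≈ 0.791600
step 8 [4y] zero: DF = P = 7641/10000 ≈ 0.764100

1 1/2 2489/2500
2 1 592/625
3 3/2 9043/10000
4 2 8933/10000
5 5/2 2153/2500
6 3 8401/10000
7 7/2 1979/2500
8 4 7641/10000
s(1y) = (1/(592/625) − 1)/(1) = 33/592 ≈ 5.5743%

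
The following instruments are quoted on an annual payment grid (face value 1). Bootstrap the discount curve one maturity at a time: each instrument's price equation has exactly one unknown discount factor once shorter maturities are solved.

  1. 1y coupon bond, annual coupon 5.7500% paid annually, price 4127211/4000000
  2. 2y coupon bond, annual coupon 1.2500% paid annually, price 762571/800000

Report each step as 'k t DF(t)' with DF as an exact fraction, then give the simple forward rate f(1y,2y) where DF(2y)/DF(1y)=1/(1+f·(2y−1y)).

step 1 [1y] bond c/1=23/400: DF=(4127211/4000000 − 23/400·(0))/(1+23/400) = 9757/10000 ≈ 0.975700
step 2 [2y] bond c/1=1/80: DF=(762571/800000 − 1/80·(0.975700))/(1+1/80) = 4647/5000 ≈ 0.929400

1 1 9757/10000
2 2 4647/5000
f(1y,2y) = ((9757/10000)/(4647/5000) − 1)/(1) = 463/9294 ≈ 4.9817%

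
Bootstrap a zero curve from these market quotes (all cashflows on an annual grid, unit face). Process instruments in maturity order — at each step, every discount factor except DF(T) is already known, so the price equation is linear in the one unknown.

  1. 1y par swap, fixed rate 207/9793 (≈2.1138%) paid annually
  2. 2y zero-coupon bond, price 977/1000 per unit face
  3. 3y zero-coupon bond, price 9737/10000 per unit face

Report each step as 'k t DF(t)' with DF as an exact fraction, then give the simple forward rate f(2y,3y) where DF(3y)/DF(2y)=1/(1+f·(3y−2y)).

1 1 9793/10000
2 2 977/1000
3 3 9737/10000
f(2y,3y) = ((977/1000)/(9737/10000) − 1)/(1) = 33/9737 ≈ 0.3389%

step 1 [1y] swap r/1=207/9793: DF=(1 − 207/9793·(0))/(1+207/9793) = 9793/10000 ≈ 0.979300
step 2 [2y] zero: DF = P = 977/1000 ≈ 0.977000
step 3 [3y] zero: DF = P = 9737/10000 ≈ 0.973700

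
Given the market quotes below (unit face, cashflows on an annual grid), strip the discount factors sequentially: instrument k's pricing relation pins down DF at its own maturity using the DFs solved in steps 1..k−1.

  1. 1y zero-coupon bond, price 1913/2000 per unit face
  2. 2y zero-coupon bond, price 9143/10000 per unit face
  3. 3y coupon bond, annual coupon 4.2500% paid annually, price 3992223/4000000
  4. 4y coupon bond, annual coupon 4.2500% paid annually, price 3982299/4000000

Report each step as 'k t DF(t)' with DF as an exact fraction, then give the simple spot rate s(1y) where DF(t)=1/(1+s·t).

step 1 [1y] zero: DF = P = 1913/2000 ≈ 0.956500
step 2 [2y] zero: DF = P = 9143/10000 ≈ 0.914300
step 3 [3y] bond c/1=17/400: DF=(3992223/4000000 − 17/400·(0.956500+0.914300))/(1+17/400) = 8811/10000 ≈ 0.881100
step 4 [4y] bond c/1=17/400: DF=(3982299/4000000 − 17/400·(0.956500+0.914300+0.881100))/(1+17/400) = 2107/2500 ≈ 0.842800

1 1 1913/2000
2 2 9143/10000
3 3 8811/10000
4 4 2107/2500
s(1y) = (1/(1913/2000) − 1)/(1) = 87/1913 ≈ 4.5478%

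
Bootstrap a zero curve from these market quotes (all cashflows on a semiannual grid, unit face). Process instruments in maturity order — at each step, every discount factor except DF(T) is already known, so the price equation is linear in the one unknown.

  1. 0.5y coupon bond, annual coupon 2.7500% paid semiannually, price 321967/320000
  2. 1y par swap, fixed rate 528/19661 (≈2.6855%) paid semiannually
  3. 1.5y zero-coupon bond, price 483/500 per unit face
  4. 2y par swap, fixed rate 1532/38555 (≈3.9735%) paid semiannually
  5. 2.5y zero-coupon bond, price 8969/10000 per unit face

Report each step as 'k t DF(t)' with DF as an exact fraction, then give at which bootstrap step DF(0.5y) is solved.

step 1 [0.5y] bond c/2=11/800: DF=(321967/320000 − 11/800·(0))/(1+11/800) = 397/400 ≈ 0.992500
step 2 [1y] swap r/2=264/19661: DF=(1 − 264/19661·(0.992500))/(1+264/19661) = 1217/1250 ≈ 0.973600
step 3 [1.5y] zero: DF = P = 483/500 ≈ 0.966000
step 4 [2y] swap r/2=766/38555: DF=(1 − 766/38555·(0.992500+0.973600+0.966000))/(1+766/38555) = 4617/5000 ≈ 0.923400
step 5 [2.5y] zero: DF = P = 8969/10000 ≈ 0.896900

1 1/2 397/400
2 1 1217/1250
3 3/2 483/500
4 2 4617/5000
5 5/2 8969/10000
DF(0.5y) is solved at step 1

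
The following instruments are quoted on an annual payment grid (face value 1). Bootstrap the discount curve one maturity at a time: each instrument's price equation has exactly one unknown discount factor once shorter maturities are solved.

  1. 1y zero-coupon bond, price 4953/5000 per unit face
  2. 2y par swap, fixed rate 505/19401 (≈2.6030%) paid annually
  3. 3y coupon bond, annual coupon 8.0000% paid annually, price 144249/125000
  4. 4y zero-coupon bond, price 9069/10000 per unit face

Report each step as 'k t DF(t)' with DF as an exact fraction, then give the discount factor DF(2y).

1 1 4953/5000
2 2 1899/2000
3 3 578/625
4 4 9069/10000
DF(2y) = 1899/2000 ≈ 0.949500

step 1 [1y] zero: DF = P = 4953/5000 ≈ 0.990600
step 2 [2y] swap r/1=505/19401: DF=(1 − 505/19401·(0.990600))/(1+505/19401) = 1899/2000 ≈ 0.949500
step 3 [3y] bond c/1=2/25: DF=(144249/125000 − 2/25·(0.990600+0.949500))/(1+2/25) = 578/625 ≈ 0.924800
step 4 [4y] zero: DF = P = 9069/10000 ≈ 0.906900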